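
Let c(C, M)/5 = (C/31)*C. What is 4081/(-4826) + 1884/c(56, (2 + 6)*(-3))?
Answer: 27233453/9458960 ≈ 2.8791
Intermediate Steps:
c(C, M) = 5*C²/31 (c(C, M) = 5*((C/31)*C) = 5*(C²/31) = 5*C²/31)
4081/(-4826) + 1884/c(56, (2 + 6)*(-3)) = 4081/(-4826) + 1884/(((5/31)*56²)) = 4081*(-1/4826) + 1884/(((5/31)*3136)) = -4081/4826 + 1884/(15680/31) = -4081/4826 + 1884*(31/15680) = -4081/4826 + 14601/3920 = 27233453/9458960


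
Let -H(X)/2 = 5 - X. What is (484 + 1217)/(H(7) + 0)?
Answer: 1701/4 ≈ 425.25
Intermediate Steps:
H(X) = -10 + 2*X (H(X) = -2*(5 - X) = -10 + 2*X)
(484 + 1217)/(H(7) + 0) = (484 + 1217)/((-10 + 2*7) + 0) = 1701/((-10 + 14) + 0) = 1701/(4 + 0) = 1701/4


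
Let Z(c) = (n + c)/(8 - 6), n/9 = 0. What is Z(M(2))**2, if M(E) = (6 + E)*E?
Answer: 64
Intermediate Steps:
n = 0 (n = 9*0 = 0)
M(E) = E*(6 + E)
Z(c) = c/2 (Z(c) = (0 + c)/(8 - 6) = c/2)
Z(M(2))**2 = ((2*(6 + 2))/2)**2 = ((2*8)/2)**2 = ((1/2)*16)**2 = 8**2 = 64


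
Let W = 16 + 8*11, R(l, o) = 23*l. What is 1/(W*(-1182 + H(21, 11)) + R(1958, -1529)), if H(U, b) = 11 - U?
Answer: -1/78934 ≈ -1.2669e-5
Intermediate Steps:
W = 104 (W = 16 + 88 = 104)
1/(W*(-1182 + H(21, 11)) + R(1958, -1529)) = 1/(104*(-1182 + (11 - 1*21)) + 23*1958) = 1/(104*(-1182 + (11 - 21)) + 45034) = 1/(104*(-1182 - 10) + 45034) = 1/(104*(-1192) + 45034) = 1/(-123968 + 45034) = 1/(-78934) = -1/78934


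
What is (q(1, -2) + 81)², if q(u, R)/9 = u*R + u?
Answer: 5184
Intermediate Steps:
q(u, R) = 9*u + 9*R*u (q(u, R) = 9*(u*R + u) = 9*(R*u + u) = 9*(u + R*u) = 9*u + 9*R*u)
(q(1, -2) + 81)² = (9*1*(1 - 2) + 81)² = (9*1*(-1) + 81)² = (-9 + 81)² = 72² = 5184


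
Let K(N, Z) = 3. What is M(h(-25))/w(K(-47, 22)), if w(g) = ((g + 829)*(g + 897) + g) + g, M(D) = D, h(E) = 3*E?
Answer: -25/249602 ≈ -0.00010016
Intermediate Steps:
w(g) = 2*g + (829 + g)*(897 + g) (w(g) = ((829 + g)*(897 + g) + g) + g = (g + (829 + g)*(897 + g)) + g = 2*g + (829 + g)*(897 + g))
M(h(-25))/w(K(-47, 22)) = (3*(-25))/(743613 + 3² + 1728*3) = -75/(743613 + 9 + 5184) = -75/748806 = -75*1/748806 = -25/249602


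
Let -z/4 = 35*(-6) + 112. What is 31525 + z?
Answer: 31917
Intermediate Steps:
z = 392 (z = -4*(35*(-6) + 112) = -4*(-210 + 112) = -4*(-98) = 392)
31525 + z = 31525 + 392 = 31917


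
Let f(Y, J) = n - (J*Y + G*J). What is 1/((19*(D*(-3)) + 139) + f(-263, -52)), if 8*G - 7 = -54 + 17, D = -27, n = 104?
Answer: -1/12089 ≈ -8.2720e-5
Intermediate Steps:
G = -15/4 (G = 7/8 + (-54 + 17)/8 = 7/8 + (⅛)*(-37) = 7/8 - 37/8 = -15/4 ≈ -3.7500)
f(Y, J) = 104 + 15*J/4 - J*Y (f(Y, J) = 104 - (J*Y - 15*J/4) = 104 - (-15*J/4 + J*Y) = 104 + (15*J/4 - J*Y) = 104 + 15*J/4 - J*Y)
1/((19*(D*(-3)) + 139) + f(-263, -52)) = 1/((19*(-27*(-3)) + 139) + (104 + (15/4)*(-52) - 1*(-52)*(-263))) = 1/((19*81 + 139) + (104 - 195 - 13676)) = 1/((1539 + 139) - 13767) = 1/(1678 - 13767) = 1/(-12089) = -1/12089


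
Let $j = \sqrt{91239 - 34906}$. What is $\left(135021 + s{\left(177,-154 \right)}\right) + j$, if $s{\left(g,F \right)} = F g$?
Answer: $107763 + \sqrt{56333} \approx 1.08 \cdot 10^{5}$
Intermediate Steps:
$j = \sqrt{56333} \approx 237.35$
$\left(135021 + s{\left(177,-154 \right)}\right) + j = \left(135021 - 27258\right) + \sqrt{56333} = 107763 + \sqrt{56333}$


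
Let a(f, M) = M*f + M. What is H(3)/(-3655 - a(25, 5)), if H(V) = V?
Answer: -3/3785 ≈ -0.00079260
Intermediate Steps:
a(f, M) = M + M*f
H(3)/(-3655 - a(25, 5)) = 3/(-3655 - 5*(1 + 25)) = 3/(-3655 - 5*26) = 3/(-3655 - 1*130) = 3/(-3655 - 130) = 3/(-3785) = 3*(-1/3785) = -3/3785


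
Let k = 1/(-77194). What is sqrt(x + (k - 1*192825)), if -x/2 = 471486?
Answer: 11*I*sqrt(55934844885166)/77194 ≈ 1065.7*I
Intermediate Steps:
x = -942972 (x = -2*471486 = -942972)
k = -1/77194 ≈ -1.2954e-5
sqrt(x + (k - 1*192825)) = sqrt(-942972 + (-1/77194 - 1*192825)) = sqrt(-942972 + (-1/77194 - 192825)) = sqrt(-942972 - 14884933051/77194) = sqrt(-87676713619/77194) = 11*I*sqrt(55934844885166)/77194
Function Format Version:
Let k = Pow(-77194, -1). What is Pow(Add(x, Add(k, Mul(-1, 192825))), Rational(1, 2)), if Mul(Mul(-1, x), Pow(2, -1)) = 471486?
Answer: Mul(Rational(11, 77194), I, Pow(55934844885166, Rational(1, 2))) ≈ Mul(1065.7, I)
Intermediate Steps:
x = -942972 (x = Mul(-2, 471486) = -942972)
k = Rational(-1, 77194) ≈ -1.2954e-5
Pow(Add(x, Add(k, Mul(-1, 192825))), Rational(1, 2)) = Pow(Add(-942972, Add(Rational(-1, 77194), Mul(-1, 192825))), Rational(1, 2)) = Pow(Add(-942972, Add(Rational(-1, 77194), -192825)), Rational(1, 2)) = Pow(Add(-942972, Rational(-14884933051, 77194)), Rational(1, 2)) = Pow(Rational(-87676713619, 77194), Rational(1, 2)) = Mul(Rational(11, 77194), I, Pow(55934844885166, Rational(1, 2)))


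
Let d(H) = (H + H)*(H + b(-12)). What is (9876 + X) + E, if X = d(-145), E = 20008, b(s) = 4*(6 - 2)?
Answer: 67294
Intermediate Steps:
b(s) = 16 (b(s) = 4*4 = 16)
d(H) = 2*H*(16 + H) (d(H) = (H + H)*(H + 16) = (2*H)*(16 + H) = 2*H*(16 + H))
X = 37410 (X = 2*(-145)*(16 - 145) = 2*(-145)*(-129) = 37410)
(9876 + X) + E = (9876 + 37410) + 20008 = 47286 + 20008 = 67294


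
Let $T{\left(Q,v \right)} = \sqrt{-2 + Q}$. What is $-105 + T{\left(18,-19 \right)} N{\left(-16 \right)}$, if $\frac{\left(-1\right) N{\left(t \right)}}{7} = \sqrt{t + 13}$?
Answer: $-105 - 28 i \sqrt{3} \approx -105.0 - 48.497 i$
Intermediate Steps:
$N{\left(t \right)} = - 7 \sqrt{13 + t}$ ($N{\left(t \right)} = - 7 \sqrt{t + 13} = - 7 \sqrt{13 + t}$)
$-105 + T{\left(18,-19 \right)} N{\left(-16 \right)} = -105 + \sqrt{-2 + 18} \left(- 7 \sqrt{13 - 16}\right) = -105 + \sqrt{16} \left(- 7 \sqrt{-3}\right) = -105 + 4 \left(- 7 i \sqrt{3}\right) = -105 - 28 i \sqrt{3}$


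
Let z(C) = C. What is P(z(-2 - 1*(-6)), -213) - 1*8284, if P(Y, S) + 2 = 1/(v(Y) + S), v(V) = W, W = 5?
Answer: -1723489/208 ≈ -8286.0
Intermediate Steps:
v(V) = 5
P(Y, S) = -2 + 1/(5 + S)
P(z(-2 - 1*(-6)), -213) - 1*8284 = (-9 - 2*(-213))/(5 - 213) - 1*8284 = (-9 + 426)/(-208) - 8284 = -1/208*417 - 8284 = -417/208 - 8284 = -1723489/208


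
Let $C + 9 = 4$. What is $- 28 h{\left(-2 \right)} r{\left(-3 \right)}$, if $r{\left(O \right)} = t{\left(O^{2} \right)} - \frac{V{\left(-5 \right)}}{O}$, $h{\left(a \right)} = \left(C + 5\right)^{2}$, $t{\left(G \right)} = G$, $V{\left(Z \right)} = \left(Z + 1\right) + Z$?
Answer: $0$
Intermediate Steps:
$C = -5$ ($C = -9 + 4 = -5$)
$V{\left(Z \right)} = 1 + 2 Z$ ($V{\left(Z \right)} = \left(1 + Z\right) + Z = 1 + 2 Z$)
$h{\left(a \right)} = 0$ ($h{\left(a \right)} = \left(-5 + 5\right)^{2} = 0^{2} = 0$)
$r{\left(O \right)} = O^{2} + \frac{9}{O}$ ($r{\left(O \right)} = O^{2} - \frac{1 + 2 \left(-5\right)}{O} = O^{2} - \frac{1 - 10}{O} = O^{2} - - \frac{9}{O} = O^{2} + \frac{9}{O}$)
$- 28 h{\left(-2 \right)} r{\left(-3 \right)} = \left(-28\right) 0 \frac{9 + \left(-3\right)^{3}}{-3} = 0 \left(- \frac{9 - 27}{3}\right) = 0 \left(\left(- \frac{1}{3}\right) \left(-18\right)\right) = 0 \cdot 6 = 0$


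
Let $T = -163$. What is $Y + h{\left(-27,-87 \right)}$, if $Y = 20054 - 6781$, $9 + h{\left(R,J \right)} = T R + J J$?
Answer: $25234$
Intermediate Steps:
$h{\left(R,J \right)} = -9 + J^{2} - 163 R$ ($h{\left(R,J \right)} = -9 + \left(- 163 R + J J\right) = -9 + \left(- 163 R + J^{2}\right) = -9 + \left(J^{2} - 163 R\right) = -9 + J^{2} - 163 R$)
$Y = 13273$
$Y + h{\left(-27,-87 \right)} = 13273 - \left(-4392 - 7569\right) = 13273 + \left(-9 + 7569 + 4401\right) = 13273 + 11961 = 25234$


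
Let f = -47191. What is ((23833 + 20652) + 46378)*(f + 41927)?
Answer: -478302832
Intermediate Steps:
((23833 + 20652) + 46378)*(f + 41927) = ((23833 + 20652) + 46378)*(-47191 + 41927) = (44485 + 46378)*(-5264) = 90863*(-5264) = -478302832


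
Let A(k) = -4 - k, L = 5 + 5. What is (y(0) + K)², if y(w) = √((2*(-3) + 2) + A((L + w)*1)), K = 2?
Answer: -14 + 12*I*√2 ≈ -14.0 + 16.971*I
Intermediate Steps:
L = 10
y(w) = √(-18 - w) (y(w) = √((2*(-3) + 2) + (-4 - (10 + w))) = √((-6 + 2) + (-4 - (10 + w))) = √(-4 + (-4 + (-10 - w))) = √(-4 + (-14 - w)) = √(-18 - w))
(y(0) + K)² = (√(-18 - 1*0) + 2)² = (√(-18 + 0) + 2)² = (√(-18) + 2)² = (3*I*√2 + 2)² = (2 + 3*I*√2)²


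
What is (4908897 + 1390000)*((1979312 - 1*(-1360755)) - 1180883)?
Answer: 13600477620048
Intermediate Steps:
(4908897 + 1390000)*((1979312 - 1*(-1360755)) - 1180883) = 6298897*((1979312 + 1360755) - 1180883) = 6298897*(3340067 - 1180883) = 6298897*2159184 = 13600477620048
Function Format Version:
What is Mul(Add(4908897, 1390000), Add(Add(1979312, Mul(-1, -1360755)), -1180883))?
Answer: 13600477620048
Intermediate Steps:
Mul(Add(4908897, 1390000), Add(Add(1979312, Mul(-1, -1360755)), -1180883)) = Mul(6298897, Add(Add(1979312, 1360755), -1180883)) = Mul(6298897, Add(3340067, -1180883)) = Mul(6298897, 2159184) = 13600477620048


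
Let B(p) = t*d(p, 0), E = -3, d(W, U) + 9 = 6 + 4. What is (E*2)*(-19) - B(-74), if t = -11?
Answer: 125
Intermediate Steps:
d(W, U) = 1 (d(W, U) = -9 + (6 + 4) = -9 + 10 = 1)
B(p) = -11 (B(p) = -11*1 = -11)
(E*2)*(-19) - B(-74) = -3*2*(-19) - 1*(-11) = -6*(-19) + 11 = 114 + 11 = 125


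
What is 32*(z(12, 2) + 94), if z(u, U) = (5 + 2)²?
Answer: 4576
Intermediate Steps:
z(u, U) = 49 (z(u, U) = 7² = 49)
32*(z(12, 2) + 94) = 32*(49 + 94) = 32*143 = 4576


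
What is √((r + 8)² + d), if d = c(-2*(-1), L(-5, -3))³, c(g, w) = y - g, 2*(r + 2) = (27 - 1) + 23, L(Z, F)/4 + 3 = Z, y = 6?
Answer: √3977/2 ≈ 31.532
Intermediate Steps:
L(Z, F) = -12 + 4*Z
r = 45/2 (r = -2 + ((27 - 1) + 23)/2 = -2 + (26 + 23)/2 = -2 + (½)*49 = -2 + 49/2 = 45/2 ≈ 22.500)
c(g, w) = 6 - g
d = 64 (d = (6 - (-2)*(-1))³ = (6 - 1*2)³ = (6 - 2)³ = 4³ = 64)
√((r + 8)² + d) = √((45/2 + 8)² + 64) = √((61/2)² + 64) = √(3721/4 + 64) = √(3977/4) = √3977/2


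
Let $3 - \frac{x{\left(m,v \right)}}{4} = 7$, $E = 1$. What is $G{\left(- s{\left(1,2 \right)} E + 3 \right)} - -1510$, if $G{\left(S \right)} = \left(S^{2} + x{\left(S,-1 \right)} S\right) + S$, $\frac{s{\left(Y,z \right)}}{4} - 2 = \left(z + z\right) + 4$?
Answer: $3434$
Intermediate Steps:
$x{\left(m,v \right)} = -16$ ($x{\left(m,v \right)} = 12 - 28 = -16$)
$s{\left(Y,z \right)} = 24 + 8 z$ ($s{\left(Y,z \right)} = 8 + 4 \left(\left(z + z\right) + 4\right) = 8 + 4 \left(2 z + 4\right) = 8 + 4 \left(4 + 2 z\right) = 8 + \left(16 + 8 z\right) = 24 + 8 z$)
$G{\left(S \right)} = S^{2} - 15 S$ ($G{\left(S \right)} = \left(S^{2} - 16 S\right) + S = S^{2} - 15 S$)
$G{\left(- s{\left(1,2 \right)} E + 3 \right)} - -1510 = \left(- (24 + 8 \cdot 2) 1 + 3\right) \left(-15 + \left(- (24 + 8 \cdot 2) 1 + 3\right)\right) - -1510 = \left(- (24 + 16) 1 + 3\right) \left(-15 + \left(- (24 + 16) 1 + 3\right)\right) + 1510 = \left(\left(-1\right) 40 \cdot 1 + 3\right) \left(-15 + \left(\left(-1\right) 40 \cdot 1 + 3\right)\right) + 1510 = \left(\left(-40\right) 1 + 3\right) \left(-15 + \left(\left(-40\right) 1 + 3\right)\right) + 1510 = \left(-40 + 3\right) \left(-15 + \left(-40 + 3\right)\right) + 1510 = - 37 \left(-15 - 37\right) + 1510 = \left(-37\right) \left(-52\right) + 1510 = 1924 + 1510 = 3434$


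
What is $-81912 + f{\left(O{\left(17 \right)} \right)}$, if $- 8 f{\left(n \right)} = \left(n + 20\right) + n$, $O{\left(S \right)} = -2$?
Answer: $-81914$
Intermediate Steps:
$f{\left(n \right)} = - \frac{5}{2} - \frac{n}{4}$ ($f{\left(n \right)} = - \frac{\left(n + 20\right) + n}{8} = - \frac{\left(20 + n\right) + n}{8} = - \frac{20 + 2 n}{8} = - \frac{5}{2} - \frac{n}{4}$)
$-81912 + f{\left(O{\left(17 \right)} \right)} = -81912 - 2 = -81914$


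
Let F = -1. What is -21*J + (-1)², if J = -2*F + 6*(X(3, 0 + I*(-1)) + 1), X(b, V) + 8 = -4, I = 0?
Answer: 1345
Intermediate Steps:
X(b, V) = -12 (X(b, V) = -8 - 4 = -12)
J = -64 (J = -2*(-1) + 6*(-12 + 1) = 2 + 6*(-11) = 2 - 66 = -64)
-21*J + (-1)² = -21*(-64) + (-1)² = 1344 + 1 = 1345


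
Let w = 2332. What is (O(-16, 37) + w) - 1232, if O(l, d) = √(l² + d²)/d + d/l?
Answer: 17563/16 + 5*√65/37 ≈ 1098.8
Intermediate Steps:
O(l, d) = d/l + √(d² + l²)/d (O(l, d) = √(d² + l²)/d + d/l = d/l + √(d² + l²)/d)
(O(-16, 37) + w) - 1232 = ((37/(-16) + √(37² + (-16)²)/37) + 2332) - 1232 = ((37*(-1/16) + √(1369 + 256)/37) + 2332) - 1232 = ((-37/16 + √1625/37) + 2332) - 1232 = ((-37/16 + (5*√65)/37) + 2332) - 1232 = ((-37/16 + 5*√65/37) + 2332) - 1232 = (37275/16 + 5*√65/37) - 1232 = 17563/16 + 5*√65/37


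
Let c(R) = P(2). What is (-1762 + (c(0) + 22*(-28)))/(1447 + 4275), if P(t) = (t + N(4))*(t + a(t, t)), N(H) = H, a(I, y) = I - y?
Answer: -1183/2861 ≈ -0.41349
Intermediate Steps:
P(t) = t*(4 + t) (P(t) = (t + 4)*(t + (t - t)) = (4 + t)*(t + 0) = (4 + t)*t = t*(4 + t))
c(R) = 12 (c(R) = 2*(4 + 2) = 2*6 = 12)
(-1762 + (c(0) + 22*(-28)))/(1447 + 4275) = (-1762 + (12 + 22*(-28)))/(1447 + 4275) = (-1762 + (12 - 616))/5722 = (-1762 - 604)*(1/5722) = -2366*1/5722 = -1183/2861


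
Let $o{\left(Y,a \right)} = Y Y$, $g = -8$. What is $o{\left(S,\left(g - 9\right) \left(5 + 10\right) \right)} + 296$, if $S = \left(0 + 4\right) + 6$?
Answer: $396$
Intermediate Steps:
$S = 10$ ($S = 4 + 6 = 10$)
$o{\left(Y,a \right)} = Y^{2}$
$o{\left(S,\left(g - 9\right) \left(5 + 10\right) \right)} + 296 = 10^{2} + 296 = 100 + 296 = 396$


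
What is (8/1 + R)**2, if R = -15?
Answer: 49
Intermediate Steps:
(8/1 + R)**2 = (8/1 - 15)**2 = (8*1 - 15)**2 = (8 - 15)**2 = (-7)**2 = 49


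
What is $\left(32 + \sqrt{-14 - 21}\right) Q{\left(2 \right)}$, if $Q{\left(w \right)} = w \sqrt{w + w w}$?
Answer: $2 \sqrt{6} \left(32 + i \sqrt{35}\right) \approx 156.77 + 28.983 i$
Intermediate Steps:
$Q{\left(w \right)} = w \sqrt{w + w^{2}}$
$\left(32 + \sqrt{-14 - 21}\right) Q{\left(2 \right)} = \left(32 + \sqrt{-14 - 21}\right) 2 \sqrt{2 \left(1 + 2\right)} = \left(32 + \sqrt{-35}\right) 2 \sqrt{2 \cdot 3} = \left(32 + i \sqrt{35}\right) 2 \sqrt{6} = 2 \sqrt{6} \left(32 + i \sqrt{35}\right)$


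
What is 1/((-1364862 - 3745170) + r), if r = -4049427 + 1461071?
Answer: -1/7698388 ≈ -1.2990e-7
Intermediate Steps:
r = -2588356
1/((-1364862 - 3745170) + r) = 1/((-1364862 - 3745170) - 2588356) = 1/(-5110032 - 2588356) = 1/(-7698388) = -1/7698388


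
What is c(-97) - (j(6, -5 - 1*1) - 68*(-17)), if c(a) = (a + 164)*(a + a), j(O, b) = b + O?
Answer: -14154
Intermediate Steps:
j(O, b) = O + b
c(a) = 2*a*(164 + a) (c(a) = (164 + a)*(2*a) = 2*a*(164 + a))
c(-97) - (j(6, -5 - 1*1) - 68*(-17)) = 2*(-97)*(164 - 97) - ((6 + (-5 - 1*1)) - 68*(-17)) = 2*(-97)*67 - ((6 + (-5 - 1)) + 1156) = -12998 - ((6 - 6) + 1156) = -12998 - (0 + 1156) = -12998 - 1*1156 = -12998 - 1156 = -14154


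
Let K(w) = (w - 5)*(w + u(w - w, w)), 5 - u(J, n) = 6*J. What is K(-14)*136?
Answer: 23256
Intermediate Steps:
u(J, n) = 5 - 6*J
K(w) = (-5 + w)*(5 + w) (K(w) = (w - 5)*(w + (5 - 6*(w - w))) = (-5 + w)*(w + (5 - 6*0)) = (-5 + w)*(w + (5 + 0)) = (-5 + w)*(w + 5) = (-5 + w)*(5 + w))
K(-14)*136 = (-25 + (-14)**2)*136 = (-25 + 196)*136 = 171*136 = 23256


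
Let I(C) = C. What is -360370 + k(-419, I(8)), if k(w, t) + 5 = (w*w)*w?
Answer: -73920434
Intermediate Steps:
k(w, t) = -5 + w³ (k(w, t) = -5 + (w*w)*w = -5 + w²*w = -5 + w³)
-360370 + k(-419, I(8)) = -360370 + (-5 + (-419)³) = -360370 + (-5 - 73560059) = -360370 - 73560064 = -73920434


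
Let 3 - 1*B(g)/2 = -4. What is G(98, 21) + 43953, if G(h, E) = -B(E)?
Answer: 43939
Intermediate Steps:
B(g) = 14 (B(g) = 6 - 2*(-4) = 6 + 8 = 14)
G(h, E) = -14 (G(h, E) = -1*14 = -14)
G(98, 21) + 43953 = -14 + 43953 = 43939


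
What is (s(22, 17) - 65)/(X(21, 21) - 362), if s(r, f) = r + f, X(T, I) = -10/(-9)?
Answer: 117/1624 ≈ 0.072044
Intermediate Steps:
X(T, I) = 10/9 (X(T, I) = -10*(-1/9) = 10/9)
s(r, f) = f + r
(s(22, 17) - 65)/(X(21, 21) - 362) = ((17 + 22) - 65)/(10/9 - 362) = (39 - 65)/(-3248/9) = -26*(-9/3248) = 117/1624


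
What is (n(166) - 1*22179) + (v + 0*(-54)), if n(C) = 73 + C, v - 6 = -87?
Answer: -22021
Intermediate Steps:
v = -81 (v = 6 - 87 = -81)
(n(166) - 1*22179) + (v + 0*(-54)) = ((73 + 166) - 1*22179) + (-81 + 0*(-54)) = (239 - 22179) + (-81 + 0) = -21940 - 81 = -22021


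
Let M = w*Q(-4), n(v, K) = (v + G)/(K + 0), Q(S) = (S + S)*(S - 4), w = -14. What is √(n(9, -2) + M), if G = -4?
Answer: I*√3594/2 ≈ 29.975*I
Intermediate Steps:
Q(S) = 2*S*(-4 + S) (Q(S) = (2*S)*(-4 + S) = 2*S*(-4 + S))
n(v, K) = (-4 + v)/K (n(v, K) = (v - 4)/(K + 0) = (-4 + v)/K)
M = -896 (M = -28*(-4)*(-4 - 4) = -28*(-4)*(-8) = -14*64 = -896)
√(n(9, -2) + M) = √((-4 + 9)/(-2) - 896) = √(-½*5 - 896) = √(-5/2 - 896) = √(-1797/2) = I*√3594/2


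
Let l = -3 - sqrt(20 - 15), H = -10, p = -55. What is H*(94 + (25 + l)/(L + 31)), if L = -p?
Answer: -40530/43 + 5*sqrt(5)/43 ≈ -942.30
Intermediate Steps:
L = 55 (L = -1*(-55) = 55)
l = -3 - sqrt(5) ≈ -5.2361
H*(94 + (25 + l)/(L + 31)) = -10*(94 + (25 + (-3 - sqrt(5)))/(55 + 31)) = -10*(94 + (22 - sqrt(5))/86) = -10*(94 + (22 - sqrt(5))*(1/86)) = -10*(94 + (11/43 - sqrt(5)/86)) = -10*(4053/43 - sqrt(5)/86) = -40530/43 + 5*sqrt(5)/43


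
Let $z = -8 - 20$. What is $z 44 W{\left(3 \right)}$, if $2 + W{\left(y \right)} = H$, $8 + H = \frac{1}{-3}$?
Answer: $\frac{38192}{3} \approx 12731.0$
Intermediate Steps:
$H = - \frac{25}{3}$ ($H = -8 + \frac{1}{-3} = -8 - \frac{1}{3} = - \frac{25}{3} \approx -8.3333$)
$W{\left(y \right)} = - \frac{31}{3}$ ($W{\left(y \right)} = -2 - \frac{25}{3} = - \frac{31}{3}$)
$z = -28$ ($z = -8 - 20 = -28$)
$z 44 W{\left(3 \right)} = \left(-28\right) 44 \left(- \frac{31}{3}\right) = \left(-1232\right) \left(- \frac{31}{3}\right) = \frac{38192}{3}$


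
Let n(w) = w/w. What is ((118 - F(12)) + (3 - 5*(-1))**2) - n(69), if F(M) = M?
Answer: 169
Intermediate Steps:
n(w) = 1
((118 - F(12)) + (3 - 5*(-1))**2) - n(69) = ((118 - 1*12) + (3 - 5*(-1))**2) - 1*1 = ((118 - 12) + (3 + 5)**2) - 1 = (106 + 8**2) - 1 = (106 + 64) - 1 = 170 - 1 = 169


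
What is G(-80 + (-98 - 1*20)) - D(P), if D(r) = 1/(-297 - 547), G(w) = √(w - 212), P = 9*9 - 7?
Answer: 1/844 + I*√410 ≈ 0.0011848 + 20.248*I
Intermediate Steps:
P = 74 (P = 81 - 7 = 74)
G(w) = √(-212 + w)
D(r) = -1/844 (D(r) = 1/(-844) = -1/844)
G(-80 + (-98 - 1*20)) - D(P) = √(-212 + (-80 + (-98 - 1*20))) - 1*(-1/844) = √(-212 + (-80 + (-98 - 20))) + 1/844 = √(-212 + (-80 - 118)) + 1/844 = √(-212 - 198) + 1/844 = √(-410) + 1/844 = I*√410 + 1/844 = 1/844 + I*√410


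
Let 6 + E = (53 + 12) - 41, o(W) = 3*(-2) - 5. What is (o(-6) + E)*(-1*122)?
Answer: -854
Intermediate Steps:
o(W) = -11 (o(W) = -6 - 5 = -11)
E = 18 (E = -6 + ((53 + 12) - 41) = -6 + (65 - 41) = -6 + 24 = 18)
(o(-6) + E)*(-1*122) = (-11 + 18)*(-1*122) = 7*(-122) = -854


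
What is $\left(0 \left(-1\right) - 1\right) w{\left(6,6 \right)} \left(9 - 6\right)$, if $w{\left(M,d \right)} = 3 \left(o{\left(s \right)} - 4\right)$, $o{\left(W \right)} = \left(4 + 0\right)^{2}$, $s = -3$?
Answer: $-108$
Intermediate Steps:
$o{\left(W \right)} = 16$ ($o{\left(W \right)} = 4^{2} = 16$)
$w{\left(M,d \right)} = 36$ ($w{\left(M,d \right)} = 3 \left(16 - 4\right) = 3 \cdot 12 = 36$)
$\left(0 \left(-1\right) - 1\right) w{\left(6,6 \right)} \left(9 - 6\right) = \left(0 \left(-1\right) - 1\right) 36 \left(9 - 6\right) = \left(0 - 1\right) 36 \cdot 3 = \left(-1\right) 36 \cdot 3 = \left(-36\right) 3 = -108$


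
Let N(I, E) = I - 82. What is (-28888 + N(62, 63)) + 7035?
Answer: -21873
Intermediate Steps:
N(I, E) = -82 + I
(-28888 + N(62, 63)) + 7035 = (-28888 + (-82 + 62)) + 7035 = (-28888 - 20) + 7035 = -28908 + 7035 = -21873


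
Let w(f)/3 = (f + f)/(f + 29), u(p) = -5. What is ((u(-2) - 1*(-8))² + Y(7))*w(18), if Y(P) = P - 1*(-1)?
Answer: 1836/47 ≈ 39.064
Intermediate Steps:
Y(P) = 1 + P (Y(P) = P + 1 = 1 + P)
w(f) = 6*f/(29 + f) (w(f) = 3*((f + f)/(f + 29)) = 3*((2*f)/(29 + f)) = 3*(2*f/(29 + f)) = 6*f/(29 + f))
((u(-2) - 1*(-8))² + Y(7))*w(18) = ((-5 - 1*(-8))² + (1 + 7))*(6*18/(29 + 18)) = ((-5 + 8)² + 8)*(6*18/47) = (3² + 8)*(6*18*(1/47)) = (9 + 8)*(108/47) = 17*(108/47) = 1836/47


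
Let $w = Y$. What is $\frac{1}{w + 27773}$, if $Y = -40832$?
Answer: $- \frac{1}{13059} \approx -7.6576 \cdot 10^{-5}$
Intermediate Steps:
$w = -40832$
$\frac{1}{w + 27773} = \frac{1}{-40832 + 27773} = \frac{1}{-13059} = - \frac{1}{13059}$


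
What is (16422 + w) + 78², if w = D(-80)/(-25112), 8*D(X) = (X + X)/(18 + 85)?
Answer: 14553144809/646634 ≈ 22506.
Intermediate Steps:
D(X) = X/412 (D(X) = ((X + X)/(18 + 85))/8 = ((2*X)/103)/8 = ((2*X)*(1/103))/8 = (2*X/103)/8 = X/412)
w = 5/646634 (w = ((1/412)*(-80))/(-25112) = -20/103*(-1/25112) = 5/646634 ≈ 7.7323e-6)
(16422 + w) + 78² = (16422 + 5/646634) + 78² = 10619023553/646634 + 6084 = 14553144809/646634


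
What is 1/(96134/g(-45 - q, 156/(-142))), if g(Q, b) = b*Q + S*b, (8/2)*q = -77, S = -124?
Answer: 23361/13651028 ≈ 0.0017113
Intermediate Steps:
q = -77/4 (q = (1/4)*(-77) = -77/4 ≈ -19.250)
g(Q, b) = -124*b + Q*b (g(Q, b) = b*Q - 124*b = Q*b - 124*b = -124*b + Q*b)
1/(96134/g(-45 - q, 156/(-142))) = 1/(96134/(((156/(-142))*(-124 + (-45 - 1*(-77/4)))))) = 1/(96134/(((156*(-1/142))*(-124 + (-45 + 77/4))))) = 1/(96134/((-78*(-124 - 103/4)/71))) = 1/(96134/((-78/71*(-599/4)))) = 1/(96134/(23361/142)) = 1/(96134*(142/23361)) = 1/(13651028/23361) = 23361/13651028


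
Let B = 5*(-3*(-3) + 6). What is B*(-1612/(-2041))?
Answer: 9300/157 ≈ 59.236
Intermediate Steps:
B = 75 (B = 5*(9 + 6) = 5*15 = 75)
B*(-1612/(-2041)) = 75*(-1612/(-2041)) = 75*(-1612*(-1/2041)) = 75*(124/157) = 9300/157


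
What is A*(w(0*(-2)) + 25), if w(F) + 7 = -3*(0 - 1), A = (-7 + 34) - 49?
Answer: -462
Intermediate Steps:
A = -22 (A = 27 - 49 = -22)
w(F) = -4 (w(F) = -7 - 3*(0 - 1) = -7 - 3*(-1) = -7 + 3 = -4)
A*(w(0*(-2)) + 25) = -22*(-4 + 25) = -22*21 = -462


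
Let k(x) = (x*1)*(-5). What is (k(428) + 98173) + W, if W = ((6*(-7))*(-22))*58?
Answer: 149625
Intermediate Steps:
W = 53592 (W = -42*(-22)*58 = 924*58 = 53592)
k(x) = -5*x (k(x) = x*(-5) = -5*x)
(k(428) + 98173) + W = (-5*428 + 98173) + 53592 = (-2140 + 98173) + 53592 = 96033 + 53592 = 149625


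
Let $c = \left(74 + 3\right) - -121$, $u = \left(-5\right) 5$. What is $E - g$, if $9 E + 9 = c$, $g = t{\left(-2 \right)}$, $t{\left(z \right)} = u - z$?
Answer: $44$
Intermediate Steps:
$u = -25$
$t{\left(z \right)} = -25 - z$
$g = -23$ ($g = -25 - -2 = -25 + 2 = -23$)
$c = 198$ ($c = 77 + 121 = 198$)
$E = 21$ ($E = -1 + \frac{1}{9} \cdot 198 = -1 + 22 = 21$)
$E - g = 21 - -23 = 21 + 23 = 44$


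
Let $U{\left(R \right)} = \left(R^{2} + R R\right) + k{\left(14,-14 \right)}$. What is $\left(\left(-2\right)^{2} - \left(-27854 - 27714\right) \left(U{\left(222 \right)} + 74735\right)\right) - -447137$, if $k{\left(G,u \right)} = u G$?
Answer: $9619656917$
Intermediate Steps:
$k{\left(G,u \right)} = G u$
$U{\left(R \right)} = -196 + 2 R^{2}$ ($U{\left(R \right)} = \left(R^{2} + R R\right) + 14 \left(-14\right) = \left(R^{2} + R^{2}\right) - 196 = 2 R^{2} - 196 = -196 + 2 R^{2}$)
$\left(\left(-2\right)^{2} - \left(-27854 - 27714\right) \left(U{\left(222 \right)} + 74735\right)\right) - -447137 = \left(\left(-2\right)^{2} - \left(-27854 - 27714\right) \left(\left(-196 + 2 \cdot 222^{2}\right) + 74735\right)\right) - -447137 = \left(4 - - 55568 \left(\left(-196 + 2 \cdot 49284\right) + 74735\right)\right) + 447137 = \left(4 - - 55568 \left(\left(-196 + 98568\right) + 74735\right)\right) + 447137 = \left(4 - - 55568 \left(98372 + 74735\right)\right) + 447137 = \left(4 - \left(-55568\right) 173107\right) + 447137 = \left(4 - -9619209776\right) + 447137 = \left(4 + 9619209776\right) + 447137 = 9619209780 + 447137 = 9619656917$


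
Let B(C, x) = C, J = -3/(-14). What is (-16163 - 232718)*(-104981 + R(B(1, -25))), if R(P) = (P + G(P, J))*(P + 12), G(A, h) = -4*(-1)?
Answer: 26111598996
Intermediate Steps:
J = 3/14 (J = -3*(-1/14) = 3/14 ≈ 0.21429)
G(A, h) = 4
R(P) = (4 + P)*(12 + P) (R(P) = (P + 4)*(P + 12) = (4 + P)*(12 + P))
(-16163 - 232718)*(-104981 + R(B(1, -25))) = (-16163 - 232718)*(-104981 + (48 + 1² + 16*1)) = -248881*(-104981 + (48 + 1 + 16)) = -248881*(-104981 + 65) = -248881*(-104916) = 26111598996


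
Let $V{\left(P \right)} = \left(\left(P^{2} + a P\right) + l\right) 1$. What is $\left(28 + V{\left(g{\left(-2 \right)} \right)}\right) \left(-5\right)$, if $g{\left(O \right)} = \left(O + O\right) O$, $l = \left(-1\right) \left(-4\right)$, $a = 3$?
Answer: $-600$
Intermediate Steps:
$l = 4$
$g{\left(O \right)} = 2 O^{2}$ ($g{\left(O \right)} = 2 O O = 2 O^{2}$)
$V{\left(P \right)} = 4 + P^{2} + 3 P$ ($V{\left(P \right)} = \left(\left(P^{2} + 3 P\right) + 4\right) 1 = \left(4 + P^{2} + 3 P\right) 1 = 4 + P^{2} + 3 P$)
$\left(28 + V{\left(g{\left(-2 \right)} \right)}\right) \left(-5\right) = \left(28 + \left(4 + \left(2 \left(-2\right)^{2}\right)^{2} + 3 \cdot 2 \left(-2\right)^{2}\right)\right) \left(-5\right) = \left(28 + \left(4 + \left(2 \cdot 4\right)^{2} + 3 \cdot 2 \cdot 4\right)\right) \left(-5\right) = \left(28 + \left(4 + 8^{2} + 3 \cdot 8\right)\right) \left(-5\right) = \left(28 + \left(4 + 64 + 24\right)\right) \left(-5\right) = \left(28 + 92\right) \left(-5\right) = 120 \left(-5\right) = -600$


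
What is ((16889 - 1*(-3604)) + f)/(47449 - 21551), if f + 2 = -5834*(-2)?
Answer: 32159/25898 ≈ 1.2418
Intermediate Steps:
f = 11666 (f = -2 - 5834*(-2) = -2 + 11668 = 11666)
((16889 - 1*(-3604)) + f)/(47449 - 21551) = ((16889 - 1*(-3604)) + 11666)/(47449 - 21551) = ((16889 + 3604) + 11666)/25898 = (20493 + 11666)*(1/25898) = 32159*(1/25898) = 32159/25898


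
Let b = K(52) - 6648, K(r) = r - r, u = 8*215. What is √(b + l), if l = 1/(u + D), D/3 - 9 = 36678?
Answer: I*√83066706444947/111781 ≈ 81.535*I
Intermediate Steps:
D = 110061 (D = 27 + 3*36678 = 27 + 110034 = 110061)
u = 1720
K(r) = 0
b = -6648 (b = 0 - 6648 = -6648)
l = 1/111781 (l = 1/(1720 + 110061) = 1/111781 ≈ 8.9461e-6)
√(b + l) = √(-6648 + 1/111781) = √(-743120087/111781) = I*√83066706444947/111781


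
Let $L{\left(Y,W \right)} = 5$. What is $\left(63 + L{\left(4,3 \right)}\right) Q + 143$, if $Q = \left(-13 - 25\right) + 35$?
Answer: $-61$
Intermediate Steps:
$Q = -3$ ($Q = -38 + 35 = -3$)
$\left(63 + L{\left(4,3 \right)}\right) Q + 143 = \left(63 + 5\right) \left(-3\right) + 143 = 68 \left(-3\right) + 143 = -204 + 143 = -61$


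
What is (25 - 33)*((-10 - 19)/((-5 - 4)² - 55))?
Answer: 116/13 ≈ 8.9231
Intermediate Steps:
(25 - 33)*((-10 - 19)/((-5 - 4)² - 55)) = -(-232)/((-9)² - 55) = -(-232)/(81 - 55) = -(-232)/26 = -8*(-29/26) = 116/13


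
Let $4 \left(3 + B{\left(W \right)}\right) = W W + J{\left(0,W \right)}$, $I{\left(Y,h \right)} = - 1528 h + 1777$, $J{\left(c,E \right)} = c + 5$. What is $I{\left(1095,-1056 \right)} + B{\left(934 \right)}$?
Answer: $\frac{7333729}{4} \approx 1.8334 \cdot 10^{6}$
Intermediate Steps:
$J{\left(c,E \right)} = 5 + c$
$I{\left(Y,h \right)} = 1777 - 1528 h$
$B{\left(W \right)} = - \frac{7}{4} + \frac{W^{2}}{4}$ ($B{\left(W \right)} = -3 + \frac{W W + \left(5 + 0\right)}{4} = -3 + \frac{W^{2} + 5}{4} = -3 + \frac{5 + W^{2}}{4} = -3 + \left(\frac{5}{4} + \frac{W^{2}}{4}\right) = - \frac{7}{4} + \frac{W^{2}}{4}$)
$I{\left(1095,-1056 \right)} + B{\left(934 \right)} = \left(1777 - -1613568\right) - \left(\frac{7}{4} - \frac{934^{2}}{4}\right) = \left(1777 + 1613568\right) + \left(- \frac{7}{4} + \frac{1}{4} \cdot 872356\right) = 1615345 + \left(- \frac{7}{4} + 218089\right) = 1615345 + \frac{872349}{4} = \frac{7333729}{4}$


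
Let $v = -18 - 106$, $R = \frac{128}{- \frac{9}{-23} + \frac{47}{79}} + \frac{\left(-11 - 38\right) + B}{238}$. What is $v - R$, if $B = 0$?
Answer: $- \frac{30176}{119} \approx -253.58$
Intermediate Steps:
$R = \frac{15420}{119}$ ($R = \frac{128}{- \frac{9}{-23} + \frac{47}{79}} + \frac{\left(-11 - 38\right) + 0}{238} = \frac{128}{\left(-9\right) \left(- \frac{1}{23}\right) + 47 \cdot \frac{1}{79}} + \left(-49 + 0\right) \frac{1}{238} = \frac{128}{\frac{9}{23} + \frac{47}{79}} - \frac{7}{34} = \frac{128}{\frac{1792}{1817}} - \frac{7}{34} = 128 \cdot \frac{1817}{1792} - \frac{7}{34} = \frac{1817}{14} - \frac{7}{34} = \frac{15420}{119} \approx 129.58$)
$v = -124$
$v - R = -124 - \frac{15420}{119} = - \frac{30176}{119}$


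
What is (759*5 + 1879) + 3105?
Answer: 8779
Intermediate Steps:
(759*5 + 1879) + 3105 = (3795 + 1879) + 3105 = 5674 + 3105 = 8779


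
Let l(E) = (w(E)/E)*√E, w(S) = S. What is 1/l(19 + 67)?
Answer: √86/86 ≈ 0.10783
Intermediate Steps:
l(E) = √E (l(E) = (E/E)*√E = 1*√E = √E)
1/l(19 + 67) = 1/(√(19 + 67)) = 1/(√86) = √86/86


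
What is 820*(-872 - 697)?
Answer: -1286580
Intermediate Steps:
820*(-872 - 697) = 820*(-1569) = -1286580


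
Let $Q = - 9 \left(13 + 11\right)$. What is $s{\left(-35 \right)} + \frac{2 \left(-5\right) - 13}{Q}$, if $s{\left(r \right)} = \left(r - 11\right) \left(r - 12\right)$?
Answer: $\frac{467015}{216} \approx 2162.1$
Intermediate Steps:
$Q = -216$ ($Q = \left(-9\right) 24 = -216$)
$s{\left(r \right)} = \left(-12 + r\right) \left(-11 + r\right)$ ($s{\left(r \right)} = \left(-11 + r\right) \left(-12 + r\right) = \left(-12 + r\right) \left(-11 + r\right)$)
$s{\left(-35 \right)} + \frac{2 \left(-5\right) - 13}{Q} = \left(132 + \left(-35\right)^{2} - -805\right) + \frac{2 \left(-5\right) - 13}{-216} = \left(132 + 1225 + 805\right) + \left(-10 - 13\right) \left(- \frac{1}{216}\right) = 2162 - - \frac{23}{216} = 2162 + \frac{23}{216} = \frac{467015}{216}$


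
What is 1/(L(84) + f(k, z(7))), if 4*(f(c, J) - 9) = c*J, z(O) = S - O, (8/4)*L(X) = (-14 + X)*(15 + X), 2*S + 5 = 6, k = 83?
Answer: 8/26713 ≈ 0.00029948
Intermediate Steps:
S = ½ (S = -5/2 + (½)*6 = -5/2 + 3 = ½ ≈ 0.50000)
L(X) = (-14 + X)*(15 + X)/2 (L(X) = ((-14 + X)*(15 + X))/2 = (-14 + X)*(15 + X)/2)
z(O) = ½ - O
f(c, J) = 9 + J*c/4 (f(c, J) = 9 + (c*J)/4 = 9 + (J*c)/4 = 9 + J*c/4)
1/(L(84) + f(k, z(7))) = 1/((-105 + (½)*84 + (½)*84²) + (9 + (¼)*(½ - 1*7)*83)) = 1/((-105 + 42 + (½)*7056) + (9 + (¼)*(½ - 7)*83)) = 1/((-105 + 42 + 3528) + (9 + (¼)*(-13/2)*83)) = 1/(3465 + (9 - 1079/8)) = 1/(3465 - 1007/8) = 1/(26713/8) = 8/26713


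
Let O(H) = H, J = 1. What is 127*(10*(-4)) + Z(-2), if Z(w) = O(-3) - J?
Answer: -5084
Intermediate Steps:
Z(w) = -4 (Z(w) = -3 - 1*1 = -3 - 1 = -4)
127*(10*(-4)) + Z(-2) = 127*(10*(-4)) - 4 = 127*(-40) - 4 = -5080 - 4 = -5084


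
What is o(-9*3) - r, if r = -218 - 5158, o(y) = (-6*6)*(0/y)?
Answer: 5376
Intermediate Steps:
o(y) = 0 (o(y) = -36*0 = 0)
r = -5376
o(-9*3) - r = 0 - 1*(-5376) = 0 + 5376 = 5376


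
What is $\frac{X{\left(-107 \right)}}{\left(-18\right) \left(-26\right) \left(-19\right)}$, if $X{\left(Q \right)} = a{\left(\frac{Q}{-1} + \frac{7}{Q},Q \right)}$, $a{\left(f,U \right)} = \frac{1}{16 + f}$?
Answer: $- \frac{107}{116965368} \approx -9.148 \cdot 10^{-7}$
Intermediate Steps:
$X{\left(Q \right)} = \frac{1}{16 - Q + \frac{7}{Q}}$ ($X{\left(Q \right)} = \frac{1}{16 + \left(\frac{Q}{-1} + \frac{7}{Q}\right)} = \frac{1}{16 + \left(Q \left(-1\right) + \frac{7}{Q}\right)} = \frac{1}{16 - \left(Q - \frac{7}{Q}\right)} = \frac{1}{16 - Q + \frac{7}{Q}}$)
$\frac{X{\left(-107 \right)}}{\left(-18\right) \left(-26\right) \left(-19\right)} = \frac{\left(-107\right) \frac{1}{7 - 107 \left(16 - -107\right)}}{\left(-18\right) \left(-26\right) \left(-19\right)} = \frac{\left(-107\right) \frac{1}{7 - 107 \left(16 + 107\right)}}{468 \left(-19\right)} = \frac{\left(-107\right) \frac{1}{7 - 13161}}{-8892} = - \frac{107}{7 - 13161} \left(- \frac{1}{8892}\right) = - \frac{107}{-13154} \left(- \frac{1}{8892}\right) = \left(-107\right) \left(- \frac{1}{13154}\right) \left(- \frac{1}{8892}\right) = \frac{107}{13154} \left(- \frac{1}{8892}\right) = - \frac{107}{116965368}$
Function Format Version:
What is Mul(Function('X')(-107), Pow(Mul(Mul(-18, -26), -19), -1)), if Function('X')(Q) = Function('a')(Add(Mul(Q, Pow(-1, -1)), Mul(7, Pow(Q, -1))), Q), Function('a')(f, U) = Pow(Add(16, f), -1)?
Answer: Rational(-107, 116965368) ≈ -9.1480e-7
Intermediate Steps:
Function('X')(Q) = Pow(Add(16, Mul(-1, Q), Mul(7, Pow(Q, -1))), -1) (Function('X')(Q) = Pow(Add(16, Add(Mul(Q, Pow(-1, -1)), Mul(7, Pow(Q, -1)))), -1) = Pow(Add(16, Add(Mul(Q, -1), Mul(7, Pow(Q, -1)))), -1) = Pow(Add(16, Add(Mul(-1, Q), Mul(7, Pow(Q, -1)))), -1) = Pow(Add(16, Mul(-1, Q), Mul(7, Pow(Q, -1))), -1))
Mul(Function('X')(-107), Pow(Mul(Mul(-18, -26), -19), -1)) = Mul(Mul(-107, Pow(Add(7, Mul(-107, Add(16, Mul(-1, -107)))), -1)), Pow(Mul(Mul(-18, -26), -19), -1)) = Mul(Mul(-107, Pow(Add(7, Mul(-107, Add(16, 107))), -1)), Pow(Mul(468, -19), -1)) = Mul(Mul(-107, Pow(Add(7, Mul(-107, 123)), -1)), Pow(-8892, -1)) = Mul(Mul(-107, Pow(Add(7, -13161), -1)), Rational(-1, 8892)) = Mul(Mul(-107, Pow(-13154, -1)), Rational(-1, 8892)) = Mul(Mul(-107, Rational(-1, 13154)), Rational(-1, 8892)) = Mul(Rational(107, 13154), Rational(-1, 8892)) = Rational(-107, 116965368)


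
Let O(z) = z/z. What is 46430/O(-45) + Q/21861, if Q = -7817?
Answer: 1014998413/21861 ≈ 46430.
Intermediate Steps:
O(z) = 1
46430/O(-45) + Q/21861 = 46430/1 - 7817/21861 = 46430*1 - 7817*1/21861 = 46430 - 7817/21861 = 1014998413/21861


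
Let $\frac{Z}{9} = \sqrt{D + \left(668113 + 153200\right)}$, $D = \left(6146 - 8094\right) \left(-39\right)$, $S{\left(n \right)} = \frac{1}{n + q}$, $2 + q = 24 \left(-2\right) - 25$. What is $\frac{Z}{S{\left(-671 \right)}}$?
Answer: $- 6714 \sqrt{897285} \approx -6.3598 \cdot 10^{6}$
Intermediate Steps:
$q = -75$ ($q = -2 + \left(24 \left(-2\right) - 25\right) = -2 - 73 = -75$)
$S{\left(n \right)} = \frac{1}{-75 + n}$ ($S{\left(n \right)} = \frac{1}{n - 75} = \frac{1}{-75 + n}$)
$D = 75972$ ($D = \left(6146 - 8094\right) \left(-39\right) = \left(-1948\right) \left(-39\right) = 75972$)
$Z = 9 \sqrt{897285}$ ($Z = 9 \sqrt{75972 + \left(668113 + 153200\right)} = 9 \sqrt{75972 + 821313} = 9 \sqrt{897285} \approx 8525.3$)
$\frac{Z}{S{\left(-671 \right)}} = \frac{9 \sqrt{897285}}{\frac{1}{-75 - 671}} = \frac{9 \sqrt{897285}}{\frac{1}{-746}} = \frac{9 \sqrt{897285}}{- \frac{1}{746}} = 9 \sqrt{897285} \left(-746\right) = - 6714 \sqrt{897285}$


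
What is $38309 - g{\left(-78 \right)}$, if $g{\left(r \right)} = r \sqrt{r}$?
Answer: $38309 + 78 i \sqrt{78} \approx 38309.0 + 688.88 i$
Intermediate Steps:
$g{\left(r \right)} = r^{\frac{3}{2}}$
$38309 - g{\left(-78 \right)} = 38309 - \left(-78\right)^{\frac{3}{2}} = 38309 - - 78 i \sqrt{78} = 38309 + 78 i \sqrt{78}$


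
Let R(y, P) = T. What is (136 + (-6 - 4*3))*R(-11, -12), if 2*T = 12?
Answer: 708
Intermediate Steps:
T = 6 (T = (½)*12 = 6)
R(y, P) = 6
(136 + (-6 - 4*3))*R(-11, -12) = (136 + (-6 - 4*3))*6 = (136 + (-6 - 12))*6 = (136 - 18)*6 = 118*6 = 708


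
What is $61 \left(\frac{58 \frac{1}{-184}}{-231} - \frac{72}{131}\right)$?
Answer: $- \frac{93107045}{2784012} \approx -33.443$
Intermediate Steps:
$61 \left(\frac{58 \frac{1}{-184}}{-231} - \frac{72}{131}\right) = 61 \left(58 \left(- \frac{1}{184}\right) \left(- \frac{1}{231}\right) - \frac{72}{131}\right) = 61 \left(\left(- \frac{29}{92}\right) \left(- \frac{1}{231}\right) - \frac{72}{131}\right) = 61 \left(\frac{29}{21252} - \frac{72}{131}\right) = 61 \left(- \frac{1526345}{2784012}\right) = - \frac{93107045}{2784012}$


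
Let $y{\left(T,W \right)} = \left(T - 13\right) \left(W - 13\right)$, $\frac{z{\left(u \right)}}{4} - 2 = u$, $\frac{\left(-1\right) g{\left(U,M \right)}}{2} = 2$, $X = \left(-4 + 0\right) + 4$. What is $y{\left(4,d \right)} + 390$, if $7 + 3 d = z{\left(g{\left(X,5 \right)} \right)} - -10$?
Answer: $522$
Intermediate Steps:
$X = 0$ ($X = -4 + 4 = 0$)
$g{\left(U,M \right)} = -4$ ($g{\left(U,M \right)} = \left(-2\right) 2 = -4$)
$z{\left(u \right)} = 8 + 4 u$
$d = - \frac{5}{3}$ ($d = - \frac{7}{3} + \frac{\left(8 + 4 \left(-4\right)\right) - -10}{3} = - \frac{7}{3} + \frac{\left(8 - 16\right) + 10}{3} = - \frac{7}{3} + \frac{-8 + 10}{3} = - \frac{7}{3} + \frac{1}{3} \cdot 2 = - \frac{7}{3} + \frac{2}{3} = - \frac{5}{3} \approx -1.6667$)
$y{\left(T,W \right)} = \left(-13 + T\right) \left(-13 + W\right)$
$y{\left(4,d \right)} + 390 = \left(169 - 52 - - \frac{65}{3} + 4 \left(- \frac{5}{3}\right)\right) + 390 = \left(169 - 52 + \frac{65}{3} - \frac{20}{3}\right) + 390 = 132 + 390 = 522$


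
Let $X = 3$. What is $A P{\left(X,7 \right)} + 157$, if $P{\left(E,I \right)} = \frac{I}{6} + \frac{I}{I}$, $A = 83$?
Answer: $\frac{2021}{6} \approx 336.83$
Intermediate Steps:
$P{\left(E,I \right)} = 1 + \frac{I}{6}$ ($P{\left(E,I \right)} = I \frac{1}{6} + 1 = \frac{I}{6} + 1 = 1 + \frac{I}{6}$)
$A P{\left(X,7 \right)} + 157 = 83 \left(1 + \frac{1}{6} \cdot 7\right) + 157 = 83 \left(1 + \frac{7}{6}\right) + 157 = 83 \cdot \frac{13}{6} + 157 = \frac{1079}{6} + 157 = \frac{2021}{6}$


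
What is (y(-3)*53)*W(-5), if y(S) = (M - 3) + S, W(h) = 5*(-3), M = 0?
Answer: 4770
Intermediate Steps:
W(h) = -15
y(S) = -3 + S (y(S) = (0 - 3) + S = -3 + S)
(y(-3)*53)*W(-5) = ((-3 - 3)*53)*(-15) = -6*53*(-15) = -318*(-15) = 4770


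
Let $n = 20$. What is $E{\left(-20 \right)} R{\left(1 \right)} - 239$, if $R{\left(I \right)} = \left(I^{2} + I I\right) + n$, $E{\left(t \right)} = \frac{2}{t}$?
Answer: $- \frac{1206}{5} \approx -241.2$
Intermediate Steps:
$R{\left(I \right)} = 20 + 2 I^{2}$ ($R{\left(I \right)} = \left(I^{2} + I I\right) + 20 = \left(I^{2} + I^{2}\right) + 20 = 2 I^{2} + 20 = 20 + 2 I^{2}$)
$E{\left(-20 \right)} R{\left(1 \right)} - 239 = \frac{2}{-20} \left(20 + 2 \cdot 1^{2}\right) - 239 = 2 \left(- \frac{1}{20}\right) \left(20 + 2 \cdot 1\right) - 239 = - \frac{20 + 2}{10} - 239 = \left(- \frac{1}{10}\right) 22 - 239 = - \frac{11}{5} - 239 = - \frac{1206}{5}$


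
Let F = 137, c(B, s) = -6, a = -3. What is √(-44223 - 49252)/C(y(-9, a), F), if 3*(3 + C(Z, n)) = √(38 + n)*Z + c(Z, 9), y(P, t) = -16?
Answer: -48*I*√26173/1783 + 9*I*√3739/1783 ≈ -4.0466*I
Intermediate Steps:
C(Z, n) = -5 + Z*√(38 + n)/3 (C(Z, n) = -3 + (√(38 + n)*Z - 6)/3 = -3 + (Z*√(38 + n) - 6)/3 = -3 + (-6 + Z*√(38 + n))/3 = -3 + (-2 + Z*√(38 + n)/3) = -5 + Z*√(38 + n)/3)
√(-44223 - 49252)/C(y(-9, a), F) = √(-44223 - 49252)/(-5 + (⅓)*(-16)*√(38 + 137)) = √(-93475)/(-5 + (⅓)*(-16)*√175) = (5*I*√3739)/(-5 + (⅓)*(-16)*(5*√7)) = (5*I*√3739)/(-5 - 80*√7/3) = 5*I*√3739/(-5 - 80*√7/3)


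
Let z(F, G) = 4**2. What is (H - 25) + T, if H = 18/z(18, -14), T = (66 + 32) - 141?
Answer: -535/8 ≈ -66.875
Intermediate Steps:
T = -43 (T = 98 - 141 = -43)
z(F, G) = 16
H = 9/8 (H = 18/16 = 18*(1/16) = 9/8 ≈ 1.1250)
(H - 25) + T = (9/8 - 25) - 43 = -191/8 - 43 = -535/8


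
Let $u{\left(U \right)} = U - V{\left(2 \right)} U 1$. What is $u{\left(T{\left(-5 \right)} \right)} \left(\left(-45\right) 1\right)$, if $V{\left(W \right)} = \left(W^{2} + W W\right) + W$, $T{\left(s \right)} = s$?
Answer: $-2025$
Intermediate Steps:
$V{\left(W \right)} = W + 2 W^{2}$ ($V{\left(W \right)} = \left(W^{2} + W^{2}\right) + W = 2 W^{2} + W = W + 2 W^{2}$)
$u{\left(U \right)} = - 9 U$ ($u{\left(U \right)} = U - 2 \left(1 + 2 \cdot 2\right) U 1 = U - 2 \left(1 + 4\right) U 1 = U - 2 \cdot 5 U 1 = U - 10 U 1 = U - 10 U = - 9 U$)
$u{\left(T{\left(-5 \right)} \right)} \left(\left(-45\right) 1\right) = \left(-9\right) \left(-5\right) \left(\left(-45\right) 1\right) = 45 \left(-45\right) = -2025$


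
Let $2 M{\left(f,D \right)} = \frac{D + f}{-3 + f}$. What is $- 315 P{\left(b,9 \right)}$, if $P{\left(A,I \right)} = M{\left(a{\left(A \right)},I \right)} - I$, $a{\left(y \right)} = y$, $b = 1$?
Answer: $\frac{7245}{2} \approx 3622.5$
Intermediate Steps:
$M{\left(f,D \right)} = \frac{D + f}{2 \left(-3 + f\right)}$ ($M{\left(f,D \right)} = \frac{\left(D + f\right) \frac{1}{-3 + f}}{2} = \frac{\frac{1}{-3 + f} \left(D + f\right)}{2} = \frac{D + f}{2 \left(-3 + f\right)}$)
$P{\left(A,I \right)} = - I + \frac{A + I}{2 \left(-3 + A\right)}$ ($P{\left(A,I \right)} = \frac{I + A}{2 \left(-3 + A\right)} - I = \frac{A + I}{2 \left(-3 + A\right)} - I = - I + \frac{A + I}{2 \left(-3 + A\right)}$)
$- 315 P{\left(b,9 \right)} = - 315 \frac{1 + 9 - 18 \left(-3 + 1\right)}{2 \left(-3 + 1\right)} = - 315 \frac{1 + 9 - 18 \left(-2\right)}{2 \left(-2\right)} = - 315 \cdot \frac{1}{2} \left(- \frac{1}{2}\right) \left(1 + 9 + 36\right) = - 315 \cdot \frac{1}{2} \left(- \frac{1}{2}\right) 46 = \left(-315\right) \left(- \frac{23}{2}\right) = \frac{7245}{2}$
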